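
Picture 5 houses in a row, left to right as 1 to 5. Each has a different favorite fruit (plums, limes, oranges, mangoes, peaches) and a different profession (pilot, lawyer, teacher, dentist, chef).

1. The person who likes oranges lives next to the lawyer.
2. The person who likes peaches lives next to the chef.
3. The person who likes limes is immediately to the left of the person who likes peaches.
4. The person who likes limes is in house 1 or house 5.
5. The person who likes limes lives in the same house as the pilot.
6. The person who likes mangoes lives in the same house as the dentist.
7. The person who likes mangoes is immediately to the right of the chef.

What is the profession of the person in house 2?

By clue 4, the person who likes limes is in house 1.
From clue 5, the pilot must be in house 1.
Clue 3 places the person who likes peaches in house 2.
The chef is in house 3 (clue 2).
Clue 7 places the person who likes mangoes in house 4.
By clue 6, the dentist is in house 4.
House 5 profession: only teacher fits.
The person who likes oranges is in house 3 (clue 1).
So house 5 gets plums for favorite fruit.
House 2 profession: only lawyer fits.
So: house 1 = limes/pilot, house 2 = peaches/lawyer, house 3 = oranges/chef, house 4 = mangoes/dentist, house 5 = plums/teacher.

lawyer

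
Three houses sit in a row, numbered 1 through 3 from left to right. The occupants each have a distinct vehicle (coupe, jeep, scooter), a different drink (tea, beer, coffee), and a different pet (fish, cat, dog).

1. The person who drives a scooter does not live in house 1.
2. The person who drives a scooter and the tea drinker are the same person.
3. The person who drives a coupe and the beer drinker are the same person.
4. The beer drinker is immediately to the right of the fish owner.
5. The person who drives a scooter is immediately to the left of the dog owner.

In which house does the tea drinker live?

From clue 5, the person who drives a scooter must be in house 2.
Clue 5 places the dog owner in house 3.
So house 1 gets coffee for drink.
From clue 2, the tea drinker must be in house 2.
Clue 3 places the person who drives a coupe in house 3.
Clue 3: the beer drinker is in house 3.
Clue 4: the fish owner is in house 2.
House 1 vehicle: only jeep fits.
So house 1 gets cat for pet.
So: house 1 = jeep/coffee/cat, house 2 = scooter/tea/fish, house 3 = coupe/beer/dog.

2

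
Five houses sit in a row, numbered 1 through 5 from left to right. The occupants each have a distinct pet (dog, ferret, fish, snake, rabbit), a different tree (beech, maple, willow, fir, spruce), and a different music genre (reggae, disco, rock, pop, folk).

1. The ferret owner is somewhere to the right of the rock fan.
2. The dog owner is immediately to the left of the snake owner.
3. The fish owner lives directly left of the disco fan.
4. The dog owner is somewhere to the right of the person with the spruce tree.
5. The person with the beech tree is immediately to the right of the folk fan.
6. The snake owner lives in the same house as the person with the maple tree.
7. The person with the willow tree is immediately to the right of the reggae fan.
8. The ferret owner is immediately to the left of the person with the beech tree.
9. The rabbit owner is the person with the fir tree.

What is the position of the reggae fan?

The dog owner is narrowed to house 2 or 3 or 4; consider each.
Placing it in house 2 and house 3 leads to a contradiction, so it's in house 4.
From clue 2, the snake owner must be in house 5.
Clue 6 places the person with the maple tree in house 5.
House 5 music genre: only pop fits.
House 4's music genre must be disco (nothing else left).
From clue 3, the fish owner must be in house 3.
That leaves rabbit as the pet for house 1.
House 2 pet: only ferret fits.
Clue 1 places the rock fan in house 1.
The person with the beech tree is in house 3 (clue 8).
Clue 9: the person with the fir tree is in house 1.
House 2's tree must be spruce (nothing else left).
House 4 tree: only willow fits.
From clue 5, the folk fan must be in house 2.
The reggae fan is in house 3 (clue 7).
So: house 1 = rabbit/fir/rock, house 2 = ferret/spruce/folk, house 3 = fish/beech/reggae, house 4 = dog/willow/disco, house 5 = snake/maple/pop.

3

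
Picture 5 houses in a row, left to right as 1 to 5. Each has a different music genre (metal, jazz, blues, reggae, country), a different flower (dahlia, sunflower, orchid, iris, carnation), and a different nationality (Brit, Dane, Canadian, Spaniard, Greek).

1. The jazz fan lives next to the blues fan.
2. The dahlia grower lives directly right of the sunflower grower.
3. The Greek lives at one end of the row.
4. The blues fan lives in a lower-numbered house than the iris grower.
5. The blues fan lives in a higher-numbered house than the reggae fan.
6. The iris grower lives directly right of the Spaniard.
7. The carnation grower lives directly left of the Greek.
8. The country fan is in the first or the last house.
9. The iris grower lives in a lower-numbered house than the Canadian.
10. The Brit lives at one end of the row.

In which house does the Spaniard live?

2

From clue 7, the carnation grower must be in house 4.
Clue 7: the Greek is in house 5.
By clue 4, the blues fan is in house 2.
From clue 4, the iris grower must be in house 3.
Clue 5: the reggae fan is in house 1.
By clue 6, the Spaniard is in house 2.
Clue 9: the Canadian is in house 4.
So house 5 gets country for music genre.
So house 5 gets orchid for flower.
House 1 nationality: only Brit fits.
So house 3 gets Dane for nationality.
Clue 1 places the jazz fan in house 3.
The sunflower grower is in house 1 (clue 2).
So house 4 gets metal for music genre.
That leaves dahlia as the flower for house 2.
So: house 1 = reggae/sunflower/Brit, house 2 = blues/dahlia/Spaniard, house 3 = jazz/iris/Dane, house 4 = metal/carnation/Canadian, house 5 = country/orchid/Greek.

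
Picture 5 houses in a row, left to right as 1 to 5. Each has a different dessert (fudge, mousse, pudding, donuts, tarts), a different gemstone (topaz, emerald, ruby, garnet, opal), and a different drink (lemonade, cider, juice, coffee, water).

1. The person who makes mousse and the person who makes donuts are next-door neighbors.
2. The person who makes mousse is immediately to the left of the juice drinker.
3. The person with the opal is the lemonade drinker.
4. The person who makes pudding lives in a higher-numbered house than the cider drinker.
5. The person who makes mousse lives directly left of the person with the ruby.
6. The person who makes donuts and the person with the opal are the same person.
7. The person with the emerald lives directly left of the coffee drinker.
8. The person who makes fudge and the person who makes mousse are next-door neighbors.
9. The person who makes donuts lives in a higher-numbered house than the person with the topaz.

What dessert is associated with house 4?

The person who makes donuts is narrowed to house 2 or 3 or 4 or 5; consider each.
Placing it in house 2 and house 4 and house 5 leads to a contradiction, so it's in house 3.
Clue 6: the person with the opal is in house 3.
Clue 3: the lemonade drinker is in house 3.
By clue 5, the person who makes mousse is in house 4.
From clue 8, the person who makes fudge must be in house 5.
House 1 dessert: only tarts fits.
So house 2 gets pudding for dessert.
The only gemstone still possible for house 5 is ruby.
The only drink still possible for house 2 is coffee.
The only drink still possible for house 5 is juice.
Clue 4: the cider drinker is in house 1.
The person with the emerald is in house 1 (clue 7).
So house 4 gets garnet for gemstone.
So house 4 gets water for drink.
House 2's gemstone must be topaz (nothing else left).
So: house 1 = tarts/emerald/cider, house 2 = pudding/topaz/coffee, house 3 = donuts/opal/lemonade, house 4 = mousse/garnet/water, house 5 = fudge/ruby/juice.

mousse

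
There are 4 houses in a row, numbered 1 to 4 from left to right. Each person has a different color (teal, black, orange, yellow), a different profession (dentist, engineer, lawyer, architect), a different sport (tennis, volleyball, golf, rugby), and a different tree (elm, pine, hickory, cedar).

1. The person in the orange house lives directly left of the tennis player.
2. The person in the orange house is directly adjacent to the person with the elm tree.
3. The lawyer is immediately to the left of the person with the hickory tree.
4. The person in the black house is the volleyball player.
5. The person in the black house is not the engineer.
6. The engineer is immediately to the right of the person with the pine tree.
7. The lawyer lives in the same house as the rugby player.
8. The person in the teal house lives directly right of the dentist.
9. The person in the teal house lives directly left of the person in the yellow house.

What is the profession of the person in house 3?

The person in the teal house is narrowed to house 2 or 3; consider each.
Placing it in house 3 leads to a contradiction, so it's in house 2.
Clue 8: the dentist is in house 1.
The person in the yellow house is in house 3 (clue 9).
House 4 color: only black fits.
The tennis player is in house 2 (clue 1).
The person with the elm tree is in house 2 (clue 2).
By clue 4, the volleyball player is in house 4.
So house 1 gets orange for color.
That leaves architect as the profession for house 4.
So house 1 gets golf for sport.
So house 3 gets rugby for sport.
So house 1 gets pine for tree.
From clue 6, the engineer must be in house 2.
By clue 7, the lawyer is in house 3.
Clue 3: the person with the hickory tree is in house 4.
House 3 tree: only cedar fits.
So: house 1 = orange/dentist/golf/pine, house 2 = teal/engineer/tennis/elm, house 3 = yellow/lawyer/rugby/cedar, house 4 = black/architect/volleyball/hickory.

lawyer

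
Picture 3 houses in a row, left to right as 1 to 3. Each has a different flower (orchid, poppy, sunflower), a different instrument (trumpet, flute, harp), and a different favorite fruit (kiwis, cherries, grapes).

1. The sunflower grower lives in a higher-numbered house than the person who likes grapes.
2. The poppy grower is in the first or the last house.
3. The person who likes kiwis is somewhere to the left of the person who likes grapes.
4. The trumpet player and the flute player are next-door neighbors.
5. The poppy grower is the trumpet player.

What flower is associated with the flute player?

orchid

Clue 3 places the person who likes kiwis in house 1.
By clue 3, the person who likes grapes is in house 2.
The only favorite fruit still possible for house 3 is cherries.
From clue 1, the sunflower grower must be in house 3.
Clue 4 places the flute player in house 2.
That leaves orchid as the flower for house 2.
The trumpet player is in house 1 (clue 5).
So house 1 gets poppy for flower.
House 3 instrument: only harp fits.
So: house 1 = poppy/trumpet/kiwis, house 2 = orchid/flute/grapes, house 3 = sunflower/harp/cherries.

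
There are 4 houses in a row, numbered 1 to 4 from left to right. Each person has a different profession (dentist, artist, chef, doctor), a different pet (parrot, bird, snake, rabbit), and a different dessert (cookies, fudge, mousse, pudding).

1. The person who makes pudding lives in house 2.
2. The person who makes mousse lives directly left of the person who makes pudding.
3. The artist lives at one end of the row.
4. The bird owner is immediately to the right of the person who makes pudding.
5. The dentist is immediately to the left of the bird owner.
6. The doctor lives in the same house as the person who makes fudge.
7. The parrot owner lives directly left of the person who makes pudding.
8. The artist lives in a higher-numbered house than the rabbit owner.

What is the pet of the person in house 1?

parrot

From clue 1, the person who makes pudding must be in house 2.
By clue 2, the person who makes mousse is in house 1.
From clue 4, the bird owner must be in house 3.
From clue 5, the dentist must be in house 2.
From clue 7, the parrot owner must be in house 1.
Clue 8 places the artist in house 4.
House 2 pet: only rabbit fits.
House 4 pet: only snake fits.
Clue 6: the doctor is in house 3.
By clue 6, the person who makes fudge is in house 3.
House 1 profession: only chef fits.
So house 4 gets cookies for dessert.
So: house 1 = chef/parrot/mousse, house 2 = dentist/rabbit/pudding, house 3 = doctor/bird/fudge, house 4 = artist/snake/cookies.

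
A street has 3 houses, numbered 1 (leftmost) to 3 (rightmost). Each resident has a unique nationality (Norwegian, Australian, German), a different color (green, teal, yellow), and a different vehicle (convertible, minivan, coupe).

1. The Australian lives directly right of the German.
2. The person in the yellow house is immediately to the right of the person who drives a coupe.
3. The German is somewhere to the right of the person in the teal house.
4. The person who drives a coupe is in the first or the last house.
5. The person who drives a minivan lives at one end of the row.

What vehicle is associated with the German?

convertible

Clue 3 places the German in house 2.
From clue 3, the person in the teal house must be in house 1.
Clue 4: the person who drives a coupe is in house 1.
House 1's nationality must be Norwegian (nothing else left).
That leaves Australian as the nationality for house 3.
So house 2 gets convertible for vehicle.
House 3 vehicle: only minivan fits.
The person in the yellow house is in house 2 (clue 2).
House 3 color: only green fits.
So: house 1 = Norwegian/teal/coupe, house 2 = German/yellow/convertible, house 3 = Australian/green/minivan.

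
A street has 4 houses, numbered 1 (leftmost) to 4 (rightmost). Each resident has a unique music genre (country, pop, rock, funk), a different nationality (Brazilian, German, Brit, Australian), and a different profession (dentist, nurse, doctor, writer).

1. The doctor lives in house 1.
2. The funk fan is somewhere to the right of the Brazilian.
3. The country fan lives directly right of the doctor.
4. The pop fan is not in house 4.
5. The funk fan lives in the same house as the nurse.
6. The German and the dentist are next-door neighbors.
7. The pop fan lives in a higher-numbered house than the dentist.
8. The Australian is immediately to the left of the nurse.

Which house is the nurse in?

Clue 1: the doctor is in house 1.
Clue 3: the country fan is in house 2.
House 1's music genre must be rock (nothing else left).
The only music genre still possible for house 3 is pop.
House 4 music genre: only funk fits.
Clue 5 places the nurse in house 4.
From clue 8, the Australian must be in house 3.
The only nationality still possible for house 4 is Brit.
The only profession still possible for house 2 is dentist.
That leaves writer as the profession for house 3.
House 1 nationality: only German fits.
The only nationality still possible for house 2 is Brazilian.
So: house 1 = rock/German/doctor, house 2 = country/Brazilian/dentist, house 3 = pop/Australian/writer, house 4 = funk/Brit/nurse.

4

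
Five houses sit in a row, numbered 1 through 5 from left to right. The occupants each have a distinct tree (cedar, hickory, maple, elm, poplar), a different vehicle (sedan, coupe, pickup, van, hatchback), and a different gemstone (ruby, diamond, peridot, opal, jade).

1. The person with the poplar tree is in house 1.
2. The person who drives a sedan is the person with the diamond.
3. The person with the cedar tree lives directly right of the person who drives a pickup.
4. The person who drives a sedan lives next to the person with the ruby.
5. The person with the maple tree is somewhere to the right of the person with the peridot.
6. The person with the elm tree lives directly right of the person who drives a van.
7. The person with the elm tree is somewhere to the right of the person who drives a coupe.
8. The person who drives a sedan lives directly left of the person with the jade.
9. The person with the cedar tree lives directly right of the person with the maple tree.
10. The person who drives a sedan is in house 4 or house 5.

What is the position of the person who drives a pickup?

Clue 1 places the person with the poplar tree in house 1.
Clue 10: the person who drives a sedan is in house 4.
So house 5 gets hatchback for vehicle.
From clue 2, the person with the diamond must be in house 4.
The person with the jade is in house 5 (clue 8).
House 5 tree: only hickory fits.
So house 3 gets ruby for gemstone.
The person with the cedar tree is narrowed to house 3 or 4; consider each.
Placing it in house 4 leads to a contradiction, so it's in house 3.
Clue 3 places the person who drives a pickup in house 2.
Clue 9 places the person with the maple tree in house 2.
So house 4 gets elm for tree.
By clue 5, the person with the peridot is in house 1.
Clue 6 places the person who drives a van in house 3.
So house 1 gets coupe for vehicle.
House 2's gemstone must be opal (nothing else left).
So: house 1 = poplar/coupe/peridot, house 2 = maple/pickup/opal, house 3 = cedar/van/ruby, house 4 = elm/sedan/diamond, house 5 = hickory/hatchback/jade.

2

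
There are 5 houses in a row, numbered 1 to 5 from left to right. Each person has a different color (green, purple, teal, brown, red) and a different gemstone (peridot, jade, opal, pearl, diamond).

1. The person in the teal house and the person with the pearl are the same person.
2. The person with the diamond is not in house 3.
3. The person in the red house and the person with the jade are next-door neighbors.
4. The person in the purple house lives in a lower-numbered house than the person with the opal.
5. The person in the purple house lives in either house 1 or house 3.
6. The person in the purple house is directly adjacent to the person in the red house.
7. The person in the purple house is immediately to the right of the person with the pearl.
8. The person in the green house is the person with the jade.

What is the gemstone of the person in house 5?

The person in the purple house is in house 3 (clue 7).
Clue 7: the person with the pearl is in house 2.
Clue 1: the person in the teal house is in house 2.
So house 4 gets red for color.
House 3's gemstone must be peridot (nothing else left).
The person with the jade is in house 5 (clue 3).
From clue 8, the person in the green house must be in house 5.
So house 1 gets brown for color.
The only gemstone still possible for house 1 is diamond.
The only gemstone still possible for house 4 is opal.
So: house 1 = brown/diamond, house 2 = teal/pearl, house 3 = purple/peridot, house 4 = red/opal, house 5 = green/jade.

jade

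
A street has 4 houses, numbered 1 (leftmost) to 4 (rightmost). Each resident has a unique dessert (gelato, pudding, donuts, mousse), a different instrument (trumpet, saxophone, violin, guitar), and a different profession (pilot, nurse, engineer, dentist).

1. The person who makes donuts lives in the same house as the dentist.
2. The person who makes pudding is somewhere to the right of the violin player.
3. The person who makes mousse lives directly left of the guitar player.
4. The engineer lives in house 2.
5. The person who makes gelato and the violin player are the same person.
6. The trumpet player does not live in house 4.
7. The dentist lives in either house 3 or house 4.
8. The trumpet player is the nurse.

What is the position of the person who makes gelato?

Clue 4: the engineer is in house 2.
The person who makes donuts is narrowed to house 3 or 4; consider each.
Placing it in house 3 leads to a contradiction, so it's in house 4.
From clue 1, the dentist must be in house 4.
The person who makes gelato is narrowed to house 1 or 2; consider each.
Placing it in house 2 leads to a contradiction, so it's in house 1.
Clue 5 places the violin player in house 1.
By clue 8, the nurse is in house 3.
So house 2 gets saxophone for instrument.
House 3's instrument must be trumpet (nothing else left).
So house 4 gets guitar for instrument.
House 1's profession must be pilot (nothing else left).
The person who makes mousse is in house 3 (clue 3).
That leaves pudding as the dessert for house 2.
So: house 1 = gelato/violin/pilot, house 2 = pudding/saxophone/engineer, house 3 = mousse/trumpet/nurse, house 4 = donuts/guitar/dentist.

1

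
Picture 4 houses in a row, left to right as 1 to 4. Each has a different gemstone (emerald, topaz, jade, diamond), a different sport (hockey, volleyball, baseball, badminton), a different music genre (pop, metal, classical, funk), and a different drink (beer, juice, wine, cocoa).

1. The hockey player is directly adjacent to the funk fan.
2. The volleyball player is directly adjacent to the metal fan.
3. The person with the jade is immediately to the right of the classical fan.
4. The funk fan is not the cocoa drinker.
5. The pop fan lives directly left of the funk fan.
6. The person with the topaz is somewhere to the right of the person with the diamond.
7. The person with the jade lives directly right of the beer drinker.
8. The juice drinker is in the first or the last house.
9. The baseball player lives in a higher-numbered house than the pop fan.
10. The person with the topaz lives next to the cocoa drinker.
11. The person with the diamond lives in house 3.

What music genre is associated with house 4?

By clue 11, the person with the diamond is in house 3.
House 1 gemstone: only emerald fits.
Clue 6 places the person with the topaz in house 4.
From clue 10, the cocoa drinker must be in house 3.
So house 2 gets jade for gemstone.
House 2 drink: only wine fits.
So house 4 gets juice for drink.
By clue 3, the classical fan is in house 1.
House 1's drink must be beer (nothing else left).
By clue 5, the funk fan is in house 4.
By clue 9, the baseball player is in house 4.
House 2 music genre: only metal fits.
The only music genre still possible for house 3 is pop.
The hockey player is in house 3 (clue 1).
The only sport still possible for house 1 is volleyball.
House 2 sport: only badminton fits.
So: house 1 = emerald/volleyball/classical/beer, house 2 = jade/badminton/metal/wine, house 3 = diamond/hockey/pop/cocoa, house 4 = topaz/baseball/funk/juice.

funk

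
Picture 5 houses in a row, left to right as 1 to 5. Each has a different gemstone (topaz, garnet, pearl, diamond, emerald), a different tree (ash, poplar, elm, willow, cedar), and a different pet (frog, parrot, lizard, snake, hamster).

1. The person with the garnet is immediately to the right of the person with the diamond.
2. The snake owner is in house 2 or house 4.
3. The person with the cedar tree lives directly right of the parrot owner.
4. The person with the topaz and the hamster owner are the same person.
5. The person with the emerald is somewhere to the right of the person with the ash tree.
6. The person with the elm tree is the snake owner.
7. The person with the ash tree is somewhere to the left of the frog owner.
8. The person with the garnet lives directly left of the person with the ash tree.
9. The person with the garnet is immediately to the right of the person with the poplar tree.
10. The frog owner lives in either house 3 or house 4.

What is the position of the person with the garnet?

2

Clue 7 places the person with the ash tree in house 3.
By clue 7, the frog owner is in house 4.
From clue 8, the person with the garnet must be in house 2.
Clue 9 places the person with the poplar tree in house 1.
The only gemstone still possible for house 1 is diamond.
House 2's pet must be snake (nothing else left).
By clue 6, the person with the elm tree is in house 2.
House 4 tree: only cedar fits.
House 5 tree: only willow fits.
From clue 3, the parrot owner must be in house 3.
That leaves lizard as the pet for house 1.
House 5's pet must be hamster (nothing else left).
The person with the topaz is in house 5 (clue 4).
House 3's gemstone must be pearl (nothing else left).
The only gemstone still possible for house 4 is emerald.
So: house 1 = diamond/poplar/lizard, house 2 = garnet/elm/snake, house 3 = pearl/ash/parrot, house 4 = emerald/cedar/frog, house 5 = topaz/willow/hamster.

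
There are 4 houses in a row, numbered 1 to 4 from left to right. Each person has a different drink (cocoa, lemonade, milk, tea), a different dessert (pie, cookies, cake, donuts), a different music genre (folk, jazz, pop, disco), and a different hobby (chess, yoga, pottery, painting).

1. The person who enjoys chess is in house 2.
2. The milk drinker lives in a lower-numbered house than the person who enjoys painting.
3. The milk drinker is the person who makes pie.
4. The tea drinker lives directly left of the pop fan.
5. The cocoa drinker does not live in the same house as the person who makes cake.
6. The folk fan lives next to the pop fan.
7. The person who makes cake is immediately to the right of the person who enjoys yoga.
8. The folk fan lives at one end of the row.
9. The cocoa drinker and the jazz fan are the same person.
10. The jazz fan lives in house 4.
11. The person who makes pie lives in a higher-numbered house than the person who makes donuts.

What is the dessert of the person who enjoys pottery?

From clue 1, the person who enjoys chess must be in house 2.
The jazz fan is in house 4 (clue 10).
Clue 6: the pop fan is in house 2.
Clue 9 places the cocoa drinker in house 4.
House 1's music genre must be folk (nothing else left).
That leaves disco as the music genre for house 3.
Clue 4 places the tea drinker in house 1.
Clue 5 places the person who makes cake in house 2.
By clue 7, the person who enjoys yoga is in house 1.
House 1 dessert: only donuts fits.
House 4's dessert must be cookies (nothing else left).
The milk drinker is in house 3 (clue 3).
House 2 drink: only lemonade fits.
House 3 dessert: only pie fits.
Clue 2: the person who enjoys painting is in house 4.
House 3's hobby must be pottery (nothing else left).
So: house 1 = tea/donuts/folk/yoga, house 2 = lemonade/cake/pop/chess, house 3 = milk/pie/disco/pottery, house 4 = cocoa/cookies/jazz/painting.

pie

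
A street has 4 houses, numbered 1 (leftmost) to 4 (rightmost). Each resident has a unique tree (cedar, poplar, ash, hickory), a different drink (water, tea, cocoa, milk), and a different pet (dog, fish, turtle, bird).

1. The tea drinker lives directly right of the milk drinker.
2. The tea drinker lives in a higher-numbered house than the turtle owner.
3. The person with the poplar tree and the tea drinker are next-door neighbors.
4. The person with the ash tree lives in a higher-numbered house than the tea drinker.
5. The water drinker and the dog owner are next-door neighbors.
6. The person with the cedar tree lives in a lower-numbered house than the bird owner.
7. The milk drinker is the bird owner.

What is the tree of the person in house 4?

By clue 1, the tea drinker is in house 3.
The milk drinker is in house 2 (clue 1).
The person with the ash tree is in house 4 (clue 4).
The bird owner is in house 2 (clue 7).
So house 3 gets hickory for tree.
Clue 5 places the water drinker in house 4.
From clue 5, the dog owner must be in house 3.
Clue 6: the person with the cedar tree is in house 1.
House 2's tree must be poplar (nothing else left).
House 1's drink must be cocoa (nothing else left).
House 1 pet: only turtle fits.
The only pet still possible for house 4 is fish.
So: house 1 = cedar/cocoa/turtle, house 2 = poplar/milk/bird, house 3 = hickory/tea/dog, house 4 = ash/water/fish.

ash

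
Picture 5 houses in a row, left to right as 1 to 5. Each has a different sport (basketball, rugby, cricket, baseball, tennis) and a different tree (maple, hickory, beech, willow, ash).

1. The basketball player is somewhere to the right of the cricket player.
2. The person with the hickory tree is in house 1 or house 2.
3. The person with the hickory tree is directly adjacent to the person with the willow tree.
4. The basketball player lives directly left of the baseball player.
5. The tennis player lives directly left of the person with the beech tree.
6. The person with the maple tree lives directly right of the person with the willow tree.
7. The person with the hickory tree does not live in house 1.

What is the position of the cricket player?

From clue 7, the person with the hickory tree must be in house 2.
From clue 6, the person with the maple tree must be in house 4.
By clue 6, the person with the willow tree is in house 3.
That leaves ash as the tree for house 1.
That leaves beech as the tree for house 5.
The tennis player is in house 4 (clue 5).
From clue 4, the basketball player must be in house 2.
Clue 4 places the baseball player in house 3.
The only sport still possible for house 1 is cricket.
House 5's sport must be rugby (nothing else left).
So: house 1 = cricket/ash, house 2 = basketball/hickory, house 3 = baseball/willow, house 4 = tennis/maple, house 5 = rugby/beech.

1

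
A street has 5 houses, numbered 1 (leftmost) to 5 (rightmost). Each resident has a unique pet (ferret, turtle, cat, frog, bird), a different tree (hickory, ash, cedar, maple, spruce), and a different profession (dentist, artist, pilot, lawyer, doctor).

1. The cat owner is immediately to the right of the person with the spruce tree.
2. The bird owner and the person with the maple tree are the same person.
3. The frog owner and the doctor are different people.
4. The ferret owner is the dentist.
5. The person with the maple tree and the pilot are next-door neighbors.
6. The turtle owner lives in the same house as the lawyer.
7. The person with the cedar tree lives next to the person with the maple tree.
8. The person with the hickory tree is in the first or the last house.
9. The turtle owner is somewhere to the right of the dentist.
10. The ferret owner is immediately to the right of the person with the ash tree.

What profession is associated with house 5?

The person with the hickory tree is narrowed to house 1 or 5; consider each.
Placing it in house 1 leads to a contradiction, so it's in house 5.
The ferret owner is narrowed to house 2 or 3 or 4; consider each.
Placing it in house 3 and house 4 leads to a contradiction, so it's in house 2.
By clue 4, the dentist is in house 2.
By clue 10, the person with the ash tree is in house 1.
That leaves frog as the pet for house 1.
House 1 profession: only artist fits.
The bird owner is narrowed to house 3 or 4; consider each.
Placing it in house 3 leads to a contradiction, so it's in house 4.
The person with the maple tree is in house 4 (clue 2).
Clue 7: the person with the cedar tree is in house 3.
House 2's tree must be spruce (nothing else left).
Clue 1 places the cat owner in house 3.
House 5 pet: only turtle fits.
The only profession still possible for house 4 is doctor.
From clue 6, the lawyer must be in house 5.
House 3's profession must be pilot (nothing else left).
So: house 1 = frog/ash/artist, house 2 = ferret/spruce/dentist, house 3 = cat/cedar/pilot, house 4 = bird/maple/doctor, house 5 = turtle/hickory/lawyer.

lawyer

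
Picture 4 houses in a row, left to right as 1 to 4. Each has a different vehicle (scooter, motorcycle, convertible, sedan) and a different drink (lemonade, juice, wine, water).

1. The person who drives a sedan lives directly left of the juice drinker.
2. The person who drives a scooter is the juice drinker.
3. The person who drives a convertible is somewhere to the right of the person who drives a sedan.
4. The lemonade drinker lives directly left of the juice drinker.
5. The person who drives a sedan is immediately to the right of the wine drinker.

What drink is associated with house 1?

wine

House 1 vehicle: only motorcycle fits.
House 2 vehicle: only sedan fits.
Clue 1 places the juice drinker in house 3.
From clue 2, the person who drives a scooter must be in house 3.
By clue 4, the lemonade drinker is in house 2.
From clue 5, the wine drinker must be in house 1.
That leaves convertible as the vehicle for house 4.
The only drink still possible for house 4 is water.
So: house 1 = motorcycle/wine, house 2 = sedan/lemonade, house 3 = scooter/juice, house 4 = convertible/water.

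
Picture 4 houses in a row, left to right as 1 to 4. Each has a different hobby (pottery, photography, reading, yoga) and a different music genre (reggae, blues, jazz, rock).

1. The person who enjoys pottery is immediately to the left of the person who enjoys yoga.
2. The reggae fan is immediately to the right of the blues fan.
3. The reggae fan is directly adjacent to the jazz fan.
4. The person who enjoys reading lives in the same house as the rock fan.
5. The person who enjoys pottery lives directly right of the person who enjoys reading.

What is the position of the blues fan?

2

The person who enjoys pottery is narrowed to house 2 or 3; consider each.
Placing it in house 3 leads to a contradiction, so it's in house 2.
From clue 1, the person who enjoys yoga must be in house 3.
The person who enjoys reading is in house 1 (clue 5).
The only hobby still possible for house 4 is photography.
The rock fan is in house 1 (clue 4).
The blues fan is narrowed to house 2 or 3; consider each.
Placing it in house 3 leads to a contradiction, so it's in house 2.
Clue 2: the reggae fan is in house 3.
The only music genre still possible for house 4 is jazz.
So: house 1 = reading/rock, house 2 = pottery/blues, house 3 = yoga/reggae, house 4 = photography/jazz.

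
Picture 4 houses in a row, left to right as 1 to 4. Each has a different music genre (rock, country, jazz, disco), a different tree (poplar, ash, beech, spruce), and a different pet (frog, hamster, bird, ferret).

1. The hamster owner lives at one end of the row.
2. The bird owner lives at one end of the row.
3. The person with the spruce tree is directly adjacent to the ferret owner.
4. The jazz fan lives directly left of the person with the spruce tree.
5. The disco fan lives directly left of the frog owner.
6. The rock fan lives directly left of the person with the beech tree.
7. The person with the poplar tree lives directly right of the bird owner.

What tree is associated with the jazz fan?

The person with the poplar tree is in house 2 (clue 7).
From clue 7, the bird owner must be in house 1.
The only music genre still possible for house 4 is country.
So house 1 gets ash for tree.
The only music genre still possible for house 1 is disco.
So house 4 gets hamster for pet.
From clue 5, the frog owner must be in house 2.
So house 3 gets ferret for pet.
Clue 3 places the person with the spruce tree in house 4.
From clue 4, the jazz fan must be in house 3.
That leaves rock as the music genre for house 2.
House 3's tree must be beech (nothing else left).
So: house 1 = disco/ash/bird, house 2 = rock/poplar/frog, house 3 = jazz/beech/ferret, house 4 = country/spruce/hamster.

beech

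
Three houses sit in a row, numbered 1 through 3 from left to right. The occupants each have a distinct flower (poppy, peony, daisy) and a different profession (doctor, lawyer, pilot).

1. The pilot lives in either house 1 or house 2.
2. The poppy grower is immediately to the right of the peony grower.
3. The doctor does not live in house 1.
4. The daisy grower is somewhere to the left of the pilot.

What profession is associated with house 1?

lawyer

The daisy grower is in house 1 (clue 4).
From clue 4, the pilot must be in house 2.
House 3's flower must be poppy (nothing else left).
The only profession still possible for house 1 is lawyer.
The only profession still possible for house 3 is doctor.
So house 2 gets peony for flower.
So: house 1 = daisy/lawyer, house 2 = peony/pilot, house 3 = poppy/doctor.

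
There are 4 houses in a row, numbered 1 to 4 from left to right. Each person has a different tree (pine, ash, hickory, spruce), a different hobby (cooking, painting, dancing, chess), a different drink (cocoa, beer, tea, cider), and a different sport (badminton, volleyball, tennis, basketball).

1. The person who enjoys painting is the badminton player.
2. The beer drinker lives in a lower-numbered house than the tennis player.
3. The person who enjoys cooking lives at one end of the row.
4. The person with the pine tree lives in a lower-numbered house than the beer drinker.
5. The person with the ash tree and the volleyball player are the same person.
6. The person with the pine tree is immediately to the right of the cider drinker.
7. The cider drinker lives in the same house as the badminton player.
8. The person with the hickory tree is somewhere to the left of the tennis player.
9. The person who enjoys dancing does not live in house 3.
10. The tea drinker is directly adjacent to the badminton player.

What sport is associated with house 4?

tennis

By clue 6, the person with the pine tree is in house 2.
The cider drinker is in house 1 (clue 6).
By clue 7, the badminton player is in house 1.
By clue 10, the tea drinker is in house 2.
So house 4 gets cocoa for drink.
Clue 1 places the person who enjoys painting in house 1.
The tennis player is in house 4 (clue 2).
The only hobby still possible for house 3 is chess.
So house 3 gets beer for drink.
House 2's sport must be basketball (nothing else left).
The only sport still possible for house 3 is volleyball.
The person with the ash tree is in house 3 (clue 5).
House 1 tree: only hickory fits.
The only tree still possible for house 4 is spruce.
That leaves dancing as the hobby for house 2.
So house 4 gets cooking for hobby.
So: house 1 = hickory/painting/cider/badminton, house 2 = pine/dancing/tea/basketball, house 3 = ash/chess/beer/volleyball, house 4 = spruce/cooking/cocoa/tennis.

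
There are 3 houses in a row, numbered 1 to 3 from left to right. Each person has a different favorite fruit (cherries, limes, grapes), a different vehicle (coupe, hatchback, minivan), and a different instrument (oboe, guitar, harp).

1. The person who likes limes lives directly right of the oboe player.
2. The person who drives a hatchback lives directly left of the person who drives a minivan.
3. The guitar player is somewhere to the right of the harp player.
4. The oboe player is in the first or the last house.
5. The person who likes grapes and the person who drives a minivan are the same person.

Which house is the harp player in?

The oboe player is in house 1 (clue 4).
So house 1 gets cherries for favorite fruit.
House 2's instrument must be harp (nothing else left).
House 3 instrument: only guitar fits.
The person who likes limes is in house 2 (clue 1).
House 3's favorite fruit must be grapes (nothing else left).
The person who drives a minivan is in house 3 (clue 5).
Clue 2: the person who drives a hatchback is in house 2.
The only vehicle still possible for house 1 is coupe.
So: house 1 = cherries/coupe/oboe, house 2 = limes/hatchback/harp, house 3 = grapes/minivan/guitar.

2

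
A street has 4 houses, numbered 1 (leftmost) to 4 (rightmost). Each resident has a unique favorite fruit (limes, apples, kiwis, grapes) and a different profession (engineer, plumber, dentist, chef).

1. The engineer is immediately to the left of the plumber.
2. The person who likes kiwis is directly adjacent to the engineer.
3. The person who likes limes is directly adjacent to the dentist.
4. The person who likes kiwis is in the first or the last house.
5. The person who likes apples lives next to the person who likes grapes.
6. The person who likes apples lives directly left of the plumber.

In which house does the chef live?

The person who likes apples is narrowed to house 2 or 3; consider each.
Placing it in house 2 leads to a contradiction, so it's in house 3.
From clue 6, the plumber must be in house 4.
By clue 1, the engineer is in house 3.
From clue 2, the person who likes kiwis must be in house 4.
House 1's favorite fruit must be limes (nothing else left).
House 2's favorite fruit must be grapes (nothing else left).
Clue 3 places the dentist in house 2.
That leaves chef as the profession for house 1.
So: house 1 = limes/chef, house 2 = grapes/dentist, house 3 = apples/engineer, house 4 = kiwis/plumber.

1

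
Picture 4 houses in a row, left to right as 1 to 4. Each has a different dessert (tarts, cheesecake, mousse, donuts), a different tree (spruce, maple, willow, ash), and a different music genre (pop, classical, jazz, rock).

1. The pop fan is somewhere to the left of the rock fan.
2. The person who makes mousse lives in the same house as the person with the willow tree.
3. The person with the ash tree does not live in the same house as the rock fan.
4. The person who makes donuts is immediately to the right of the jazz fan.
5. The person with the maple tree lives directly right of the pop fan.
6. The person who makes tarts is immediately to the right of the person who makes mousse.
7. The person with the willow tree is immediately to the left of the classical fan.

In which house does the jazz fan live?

The person who makes donuts is narrowed to house 2 or 3 or 4; consider each.
Placing it in house 2 and house 3 leads to a contradiction, so it's in house 4.
Clue 4 places the jazz fan in house 3.
So house 1 gets pop for music genre.
Clue 5 places the person with the maple tree in house 2.
By clue 2, the person who makes mousse is in house 1.
From clue 2, the person with the willow tree must be in house 1.
The person who makes tarts is in house 2 (clue 6).
Clue 7 places the classical fan in house 2.
That leaves cheesecake as the dessert for house 3.
The only music genre still possible for house 4 is rock.
Clue 3: the person with the ash tree is in house 3.
House 4 tree: only spruce fits.
So: house 1 = mousse/willow/pop, house 2 = tarts/maple/classical, house 3 = cheesecake/ash/jazz, house 4 = donuts/spruce/rock.

3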